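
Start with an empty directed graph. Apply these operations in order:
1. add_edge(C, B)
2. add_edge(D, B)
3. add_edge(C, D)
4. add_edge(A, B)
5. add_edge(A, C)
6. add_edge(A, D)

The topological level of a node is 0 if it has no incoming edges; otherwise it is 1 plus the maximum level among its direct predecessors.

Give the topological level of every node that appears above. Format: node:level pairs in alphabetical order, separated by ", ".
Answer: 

Answer: A:0, B:3, C:1, D:2

Derivation:
Op 1: add_edge(C, B). Edges now: 1
Op 2: add_edge(D, B). Edges now: 2
Op 3: add_edge(C, D). Edges now: 3
Op 4: add_edge(A, B). Edges now: 4
Op 5: add_edge(A, C). Edges now: 5
Op 6: add_edge(A, D). Edges now: 6
Compute levels (Kahn BFS):
  sources (in-degree 0): A
  process A: level=0
    A->B: in-degree(B)=2, level(B)>=1
    A->C: in-degree(C)=0, level(C)=1, enqueue
    A->D: in-degree(D)=1, level(D)>=1
  process C: level=1
    C->B: in-degree(B)=1, level(B)>=2
    C->D: in-degree(D)=0, level(D)=2, enqueue
  process D: level=2
    D->B: in-degree(B)=0, level(B)=3, enqueue
  process B: level=3
All levels: A:0, B:3, C:1, D:2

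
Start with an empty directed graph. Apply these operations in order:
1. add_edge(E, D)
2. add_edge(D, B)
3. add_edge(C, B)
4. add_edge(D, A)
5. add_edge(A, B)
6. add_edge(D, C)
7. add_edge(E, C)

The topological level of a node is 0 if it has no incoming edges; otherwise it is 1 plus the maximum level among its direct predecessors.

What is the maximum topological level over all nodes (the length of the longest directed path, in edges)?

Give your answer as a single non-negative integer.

Answer: 3

Derivation:
Op 1: add_edge(E, D). Edges now: 1
Op 2: add_edge(D, B). Edges now: 2
Op 3: add_edge(C, B). Edges now: 3
Op 4: add_edge(D, A). Edges now: 4
Op 5: add_edge(A, B). Edges now: 5
Op 6: add_edge(D, C). Edges now: 6
Op 7: add_edge(E, C). Edges now: 7
Compute levels (Kahn BFS):
  sources (in-degree 0): E
  process E: level=0
    E->C: in-degree(C)=1, level(C)>=1
    E->D: in-degree(D)=0, level(D)=1, enqueue
  process D: level=1
    D->A: in-degree(A)=0, level(A)=2, enqueue
    D->B: in-degree(B)=2, level(B)>=2
    D->C: in-degree(C)=0, level(C)=2, enqueue
  process A: level=2
    A->B: in-degree(B)=1, level(B)>=3
  process C: level=2
    C->B: in-degree(B)=0, level(B)=3, enqueue
  process B: level=3
All levels: A:2, B:3, C:2, D:1, E:0
max level = 3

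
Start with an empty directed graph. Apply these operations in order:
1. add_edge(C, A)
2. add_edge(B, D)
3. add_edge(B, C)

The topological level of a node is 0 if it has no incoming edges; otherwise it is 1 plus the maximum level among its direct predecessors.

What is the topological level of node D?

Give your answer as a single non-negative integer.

Op 1: add_edge(C, A). Edges now: 1
Op 2: add_edge(B, D). Edges now: 2
Op 3: add_edge(B, C). Edges now: 3
Compute levels (Kahn BFS):
  sources (in-degree 0): B
  process B: level=0
    B->C: in-degree(C)=0, level(C)=1, enqueue
    B->D: in-degree(D)=0, level(D)=1, enqueue
  process C: level=1
    C->A: in-degree(A)=0, level(A)=2, enqueue
  process D: level=1
  process A: level=2
All levels: A:2, B:0, C:1, D:1
level(D) = 1

Answer: 1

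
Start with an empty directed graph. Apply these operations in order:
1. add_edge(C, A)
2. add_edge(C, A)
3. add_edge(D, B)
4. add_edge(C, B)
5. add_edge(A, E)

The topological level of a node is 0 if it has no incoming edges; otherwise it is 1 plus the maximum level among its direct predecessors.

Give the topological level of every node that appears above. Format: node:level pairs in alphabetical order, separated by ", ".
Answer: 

Answer: A:1, B:1, C:0, D:0, E:2

Derivation:
Op 1: add_edge(C, A). Edges now: 1
Op 2: add_edge(C, A) (duplicate, no change). Edges now: 1
Op 3: add_edge(D, B). Edges now: 2
Op 4: add_edge(C, B). Edges now: 3
Op 5: add_edge(A, E). Edges now: 4
Compute levels (Kahn BFS):
  sources (in-degree 0): C, D
  process C: level=0
    C->A: in-degree(A)=0, level(A)=1, enqueue
    C->B: in-degree(B)=1, level(B)>=1
  process D: level=0
    D->B: in-degree(B)=0, level(B)=1, enqueue
  process A: level=1
    A->E: in-degree(E)=0, level(E)=2, enqueue
  process B: level=1
  process E: level=2
All levels: A:1, B:1, C:0, D:0, E:2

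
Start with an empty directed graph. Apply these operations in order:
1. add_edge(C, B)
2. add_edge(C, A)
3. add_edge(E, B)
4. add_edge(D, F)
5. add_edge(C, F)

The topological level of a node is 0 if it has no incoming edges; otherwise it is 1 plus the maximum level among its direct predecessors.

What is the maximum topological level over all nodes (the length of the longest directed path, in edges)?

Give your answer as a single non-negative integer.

Answer: 1

Derivation:
Op 1: add_edge(C, B). Edges now: 1
Op 2: add_edge(C, A). Edges now: 2
Op 3: add_edge(E, B). Edges now: 3
Op 4: add_edge(D, F). Edges now: 4
Op 5: add_edge(C, F). Edges now: 5
Compute levels (Kahn BFS):
  sources (in-degree 0): C, D, E
  process C: level=0
    C->A: in-degree(A)=0, level(A)=1, enqueue
    C->B: in-degree(B)=1, level(B)>=1
    C->F: in-degree(F)=1, level(F)>=1
  process D: level=0
    D->F: in-degree(F)=0, level(F)=1, enqueue
  process E: level=0
    E->B: in-degree(B)=0, level(B)=1, enqueue
  process A: level=1
  process F: level=1
  process B: level=1
All levels: A:1, B:1, C:0, D:0, E:0, F:1
max level = 1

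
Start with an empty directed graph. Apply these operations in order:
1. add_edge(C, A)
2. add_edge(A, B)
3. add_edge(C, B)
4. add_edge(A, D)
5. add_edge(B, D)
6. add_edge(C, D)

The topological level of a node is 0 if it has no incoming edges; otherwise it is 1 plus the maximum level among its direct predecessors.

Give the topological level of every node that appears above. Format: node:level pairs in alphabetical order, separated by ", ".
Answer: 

Answer: A:1, B:2, C:0, D:3

Derivation:
Op 1: add_edge(C, A). Edges now: 1
Op 2: add_edge(A, B). Edges now: 2
Op 3: add_edge(C, B). Edges now: 3
Op 4: add_edge(A, D). Edges now: 4
Op 5: add_edge(B, D). Edges now: 5
Op 6: add_edge(C, D). Edges now: 6
Compute levels (Kahn BFS):
  sources (in-degree 0): C
  process C: level=0
    C->A: in-degree(A)=0, level(A)=1, enqueue
    C->B: in-degree(B)=1, level(B)>=1
    C->D: in-degree(D)=2, level(D)>=1
  process A: level=1
    A->B: in-degree(B)=0, level(B)=2, enqueue
    A->D: in-degree(D)=1, level(D)>=2
  process B: level=2
    B->D: in-degree(D)=0, level(D)=3, enqueue
  process D: level=3
All levels: A:1, B:2, C:0, D:3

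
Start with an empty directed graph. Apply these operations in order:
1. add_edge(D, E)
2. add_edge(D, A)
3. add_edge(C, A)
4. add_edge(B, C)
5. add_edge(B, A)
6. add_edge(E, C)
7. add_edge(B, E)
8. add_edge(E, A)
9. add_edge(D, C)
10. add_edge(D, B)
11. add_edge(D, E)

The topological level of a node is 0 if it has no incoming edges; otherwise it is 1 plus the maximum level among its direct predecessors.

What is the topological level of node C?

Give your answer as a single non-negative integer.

Answer: 3

Derivation:
Op 1: add_edge(D, E). Edges now: 1
Op 2: add_edge(D, A). Edges now: 2
Op 3: add_edge(C, A). Edges now: 3
Op 4: add_edge(B, C). Edges now: 4
Op 5: add_edge(B, A). Edges now: 5
Op 6: add_edge(E, C). Edges now: 6
Op 7: add_edge(B, E). Edges now: 7
Op 8: add_edge(E, A). Edges now: 8
Op 9: add_edge(D, C). Edges now: 9
Op 10: add_edge(D, B). Edges now: 10
Op 11: add_edge(D, E) (duplicate, no change). Edges now: 10
Compute levels (Kahn BFS):
  sources (in-degree 0): D
  process D: level=0
    D->A: in-degree(A)=3, level(A)>=1
    D->B: in-degree(B)=0, level(B)=1, enqueue
    D->C: in-degree(C)=2, level(C)>=1
    D->E: in-degree(E)=1, level(E)>=1
  process B: level=1
    B->A: in-degree(A)=2, level(A)>=2
    B->C: in-degree(C)=1, level(C)>=2
    B->E: in-degree(E)=0, level(E)=2, enqueue
  process E: level=2
    E->A: in-degree(A)=1, level(A)>=3
    E->C: in-degree(C)=0, level(C)=3, enqueue
  process C: level=3
    C->A: in-degree(A)=0, level(A)=4, enqueue
  process A: level=4
All levels: A:4, B:1, C:3, D:0, E:2
level(C) = 3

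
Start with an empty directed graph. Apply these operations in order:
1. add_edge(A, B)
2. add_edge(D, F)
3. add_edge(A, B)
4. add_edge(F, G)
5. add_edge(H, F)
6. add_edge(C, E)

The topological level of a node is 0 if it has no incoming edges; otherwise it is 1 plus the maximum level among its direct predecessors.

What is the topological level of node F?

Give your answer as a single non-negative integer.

Op 1: add_edge(A, B). Edges now: 1
Op 2: add_edge(D, F). Edges now: 2
Op 3: add_edge(A, B) (duplicate, no change). Edges now: 2
Op 4: add_edge(F, G). Edges now: 3
Op 5: add_edge(H, F). Edges now: 4
Op 6: add_edge(C, E). Edges now: 5
Compute levels (Kahn BFS):
  sources (in-degree 0): A, C, D, H
  process A: level=0
    A->B: in-degree(B)=0, level(B)=1, enqueue
  process C: level=0
    C->E: in-degree(E)=0, level(E)=1, enqueue
  process D: level=0
    D->F: in-degree(F)=1, level(F)>=1
  process H: level=0
    H->F: in-degree(F)=0, level(F)=1, enqueue
  process B: level=1
  process E: level=1
  process F: level=1
    F->G: in-degree(G)=0, level(G)=2, enqueue
  process G: level=2
All levels: A:0, B:1, C:0, D:0, E:1, F:1, G:2, H:0
level(F) = 1

Answer: 1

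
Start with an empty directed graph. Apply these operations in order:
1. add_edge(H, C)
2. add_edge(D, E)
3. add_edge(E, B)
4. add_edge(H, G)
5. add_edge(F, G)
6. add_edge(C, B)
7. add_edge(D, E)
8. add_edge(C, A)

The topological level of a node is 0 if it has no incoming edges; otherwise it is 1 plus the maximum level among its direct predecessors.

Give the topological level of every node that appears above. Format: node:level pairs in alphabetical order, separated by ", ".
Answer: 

Op 1: add_edge(H, C). Edges now: 1
Op 2: add_edge(D, E). Edges now: 2
Op 3: add_edge(E, B). Edges now: 3
Op 4: add_edge(H, G). Edges now: 4
Op 5: add_edge(F, G). Edges now: 5
Op 6: add_edge(C, B). Edges now: 6
Op 7: add_edge(D, E) (duplicate, no change). Edges now: 6
Op 8: add_edge(C, A). Edges now: 7
Compute levels (Kahn BFS):
  sources (in-degree 0): D, F, H
  process D: level=0
    D->E: in-degree(E)=0, level(E)=1, enqueue
  process F: level=0
    F->G: in-degree(G)=1, level(G)>=1
  process H: level=0
    H->C: in-degree(C)=0, level(C)=1, enqueue
    H->G: in-degree(G)=0, level(G)=1, enqueue
  process E: level=1
    E->B: in-degree(B)=1, level(B)>=2
  process C: level=1
    C->A: in-degree(A)=0, level(A)=2, enqueue
    C->B: in-degree(B)=0, level(B)=2, enqueue
  process G: level=1
  process A: level=2
  process B: level=2
All levels: A:2, B:2, C:1, D:0, E:1, F:0, G:1, H:0

Answer: A:2, B:2, C:1, D:0, E:1, F:0, G:1, H:0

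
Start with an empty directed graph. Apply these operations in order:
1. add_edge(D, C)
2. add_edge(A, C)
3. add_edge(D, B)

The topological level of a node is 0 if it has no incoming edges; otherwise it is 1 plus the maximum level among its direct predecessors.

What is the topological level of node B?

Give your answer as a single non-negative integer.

Op 1: add_edge(D, C). Edges now: 1
Op 2: add_edge(A, C). Edges now: 2
Op 3: add_edge(D, B). Edges now: 3
Compute levels (Kahn BFS):
  sources (in-degree 0): A, D
  process A: level=0
    A->C: in-degree(C)=1, level(C)>=1
  process D: level=0
    D->B: in-degree(B)=0, level(B)=1, enqueue
    D->C: in-degree(C)=0, level(C)=1, enqueue
  process B: level=1
  process C: level=1
All levels: A:0, B:1, C:1, D:0
level(B) = 1

Answer: 1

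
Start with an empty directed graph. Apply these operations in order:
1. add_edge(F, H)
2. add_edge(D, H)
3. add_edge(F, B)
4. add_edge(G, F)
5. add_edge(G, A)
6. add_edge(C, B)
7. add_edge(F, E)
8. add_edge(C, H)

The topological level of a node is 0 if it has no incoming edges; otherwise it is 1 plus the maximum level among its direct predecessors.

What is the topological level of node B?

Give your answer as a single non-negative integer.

Answer: 2

Derivation:
Op 1: add_edge(F, H). Edges now: 1
Op 2: add_edge(D, H). Edges now: 2
Op 3: add_edge(F, B). Edges now: 3
Op 4: add_edge(G, F). Edges now: 4
Op 5: add_edge(G, A). Edges now: 5
Op 6: add_edge(C, B). Edges now: 6
Op 7: add_edge(F, E). Edges now: 7
Op 8: add_edge(C, H). Edges now: 8
Compute levels (Kahn BFS):
  sources (in-degree 0): C, D, G
  process C: level=0
    C->B: in-degree(B)=1, level(B)>=1
    C->H: in-degree(H)=2, level(H)>=1
  process D: level=0
    D->H: in-degree(H)=1, level(H)>=1
  process G: level=0
    G->A: in-degree(A)=0, level(A)=1, enqueue
    G->F: in-degree(F)=0, level(F)=1, enqueue
  process A: level=1
  process F: level=1
    F->B: in-degree(B)=0, level(B)=2, enqueue
    F->E: in-degree(E)=0, level(E)=2, enqueue
    F->H: in-degree(H)=0, level(H)=2, enqueue
  process B: level=2
  process E: level=2
  process H: level=2
All levels: A:1, B:2, C:0, D:0, E:2, F:1, G:0, H:2
level(B) = 2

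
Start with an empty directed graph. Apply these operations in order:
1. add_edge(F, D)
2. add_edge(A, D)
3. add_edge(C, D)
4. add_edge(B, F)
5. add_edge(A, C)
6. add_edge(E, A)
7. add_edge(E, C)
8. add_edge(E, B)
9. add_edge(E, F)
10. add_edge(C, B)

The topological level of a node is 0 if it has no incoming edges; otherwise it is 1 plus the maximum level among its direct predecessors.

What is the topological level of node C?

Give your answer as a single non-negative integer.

Answer: 2

Derivation:
Op 1: add_edge(F, D). Edges now: 1
Op 2: add_edge(A, D). Edges now: 2
Op 3: add_edge(C, D). Edges now: 3
Op 4: add_edge(B, F). Edges now: 4
Op 5: add_edge(A, C). Edges now: 5
Op 6: add_edge(E, A). Edges now: 6
Op 7: add_edge(E, C). Edges now: 7
Op 8: add_edge(E, B). Edges now: 8
Op 9: add_edge(E, F). Edges now: 9
Op 10: add_edge(C, B). Edges now: 10
Compute levels (Kahn BFS):
  sources (in-degree 0): E
  process E: level=0
    E->A: in-degree(A)=0, level(A)=1, enqueue
    E->B: in-degree(B)=1, level(B)>=1
    E->C: in-degree(C)=1, level(C)>=1
    E->F: in-degree(F)=1, level(F)>=1
  process A: level=1
    A->C: in-degree(C)=0, level(C)=2, enqueue
    A->D: in-degree(D)=2, level(D)>=2
  process C: level=2
    C->B: in-degree(B)=0, level(B)=3, enqueue
    C->D: in-degree(D)=1, level(D)>=3
  process B: level=3
    B->F: in-degree(F)=0, level(F)=4, enqueue
  process F: level=4
    F->D: in-degree(D)=0, level(D)=5, enqueue
  process D: level=5
All levels: A:1, B:3, C:2, D:5, E:0, F:4
level(C) = 2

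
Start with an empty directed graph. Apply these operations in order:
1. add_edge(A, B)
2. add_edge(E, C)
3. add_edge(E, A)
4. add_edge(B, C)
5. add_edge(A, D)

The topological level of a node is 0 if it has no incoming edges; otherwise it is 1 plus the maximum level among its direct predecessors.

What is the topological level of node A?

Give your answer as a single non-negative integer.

Op 1: add_edge(A, B). Edges now: 1
Op 2: add_edge(E, C). Edges now: 2
Op 3: add_edge(E, A). Edges now: 3
Op 4: add_edge(B, C). Edges now: 4
Op 5: add_edge(A, D). Edges now: 5
Compute levels (Kahn BFS):
  sources (in-degree 0): E
  process E: level=0
    E->A: in-degree(A)=0, level(A)=1, enqueue
    E->C: in-degree(C)=1, level(C)>=1
  process A: level=1
    A->B: in-degree(B)=0, level(B)=2, enqueue
    A->D: in-degree(D)=0, level(D)=2, enqueue
  process B: level=2
    B->C: in-degree(C)=0, level(C)=3, enqueue
  process D: level=2
  process C: level=3
All levels: A:1, B:2, C:3, D:2, E:0
level(A) = 1

Answer: 1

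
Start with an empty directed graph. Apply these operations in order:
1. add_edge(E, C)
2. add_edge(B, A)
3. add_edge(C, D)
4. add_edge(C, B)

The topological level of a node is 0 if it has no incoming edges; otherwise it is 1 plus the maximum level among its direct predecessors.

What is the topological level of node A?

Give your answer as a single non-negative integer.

Op 1: add_edge(E, C). Edges now: 1
Op 2: add_edge(B, A). Edges now: 2
Op 3: add_edge(C, D). Edges now: 3
Op 4: add_edge(C, B). Edges now: 4
Compute levels (Kahn BFS):
  sources (in-degree 0): E
  process E: level=0
    E->C: in-degree(C)=0, level(C)=1, enqueue
  process C: level=1
    C->B: in-degree(B)=0, level(B)=2, enqueue
    C->D: in-degree(D)=0, level(D)=2, enqueue
  process B: level=2
    B->A: in-degree(A)=0, level(A)=3, enqueue
  process D: level=2
  process A: level=3
All levels: A:3, B:2, C:1, D:2, E:0
level(A) = 3

Answer: 3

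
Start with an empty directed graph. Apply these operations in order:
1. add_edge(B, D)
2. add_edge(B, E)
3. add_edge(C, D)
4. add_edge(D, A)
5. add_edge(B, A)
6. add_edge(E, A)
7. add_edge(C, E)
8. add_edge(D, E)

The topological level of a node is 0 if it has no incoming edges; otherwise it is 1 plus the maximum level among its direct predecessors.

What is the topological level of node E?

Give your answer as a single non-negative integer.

Op 1: add_edge(B, D). Edges now: 1
Op 2: add_edge(B, E). Edges now: 2
Op 3: add_edge(C, D). Edges now: 3
Op 4: add_edge(D, A). Edges now: 4
Op 5: add_edge(B, A). Edges now: 5
Op 6: add_edge(E, A). Edges now: 6
Op 7: add_edge(C, E). Edges now: 7
Op 8: add_edge(D, E). Edges now: 8
Compute levels (Kahn BFS):
  sources (in-degree 0): B, C
  process B: level=0
    B->A: in-degree(A)=2, level(A)>=1
    B->D: in-degree(D)=1, level(D)>=1
    B->E: in-degree(E)=2, level(E)>=1
  process C: level=0
    C->D: in-degree(D)=0, level(D)=1, enqueue
    C->E: in-degree(E)=1, level(E)>=1
  process D: level=1
    D->A: in-degree(A)=1, level(A)>=2
    D->E: in-degree(E)=0, level(E)=2, enqueue
  process E: level=2
    E->A: in-degree(A)=0, level(A)=3, enqueue
  process A: level=3
All levels: A:3, B:0, C:0, D:1, E:2
level(E) = 2

Answer: 2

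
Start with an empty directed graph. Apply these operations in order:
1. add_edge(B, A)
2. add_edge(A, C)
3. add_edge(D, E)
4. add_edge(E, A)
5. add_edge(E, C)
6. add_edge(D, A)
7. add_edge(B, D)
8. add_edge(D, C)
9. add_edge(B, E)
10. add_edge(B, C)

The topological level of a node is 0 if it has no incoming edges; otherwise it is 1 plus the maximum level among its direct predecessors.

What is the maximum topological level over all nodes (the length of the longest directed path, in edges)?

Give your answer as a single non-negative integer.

Op 1: add_edge(B, A). Edges now: 1
Op 2: add_edge(A, C). Edges now: 2
Op 3: add_edge(D, E). Edges now: 3
Op 4: add_edge(E, A). Edges now: 4
Op 5: add_edge(E, C). Edges now: 5
Op 6: add_edge(D, A). Edges now: 6
Op 7: add_edge(B, D). Edges now: 7
Op 8: add_edge(D, C). Edges now: 8
Op 9: add_edge(B, E). Edges now: 9
Op 10: add_edge(B, C). Edges now: 10
Compute levels (Kahn BFS):
  sources (in-degree 0): B
  process B: level=0
    B->A: in-degree(A)=2, level(A)>=1
    B->C: in-degree(C)=3, level(C)>=1
    B->D: in-degree(D)=0, level(D)=1, enqueue
    B->E: in-degree(E)=1, level(E)>=1
  process D: level=1
    D->A: in-degree(A)=1, level(A)>=2
    D->C: in-degree(C)=2, level(C)>=2
    D->E: in-degree(E)=0, level(E)=2, enqueue
  process E: level=2
    E->A: in-degree(A)=0, level(A)=3, enqueue
    E->C: in-degree(C)=1, level(C)>=3
  process A: level=3
    A->C: in-degree(C)=0, level(C)=4, enqueue
  process C: level=4
All levels: A:3, B:0, C:4, D:1, E:2
max level = 4

Answer: 4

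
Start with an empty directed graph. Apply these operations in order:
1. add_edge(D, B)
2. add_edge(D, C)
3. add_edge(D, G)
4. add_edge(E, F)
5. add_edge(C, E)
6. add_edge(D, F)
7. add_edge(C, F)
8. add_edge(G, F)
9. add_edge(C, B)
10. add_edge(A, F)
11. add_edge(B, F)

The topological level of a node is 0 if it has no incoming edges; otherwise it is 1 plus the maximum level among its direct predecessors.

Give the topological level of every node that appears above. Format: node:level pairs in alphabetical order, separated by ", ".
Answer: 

Op 1: add_edge(D, B). Edges now: 1
Op 2: add_edge(D, C). Edges now: 2
Op 3: add_edge(D, G). Edges now: 3
Op 4: add_edge(E, F). Edges now: 4
Op 5: add_edge(C, E). Edges now: 5
Op 6: add_edge(D, F). Edges now: 6
Op 7: add_edge(C, F). Edges now: 7
Op 8: add_edge(G, F). Edges now: 8
Op 9: add_edge(C, B). Edges now: 9
Op 10: add_edge(A, F). Edges now: 10
Op 11: add_edge(B, F). Edges now: 11
Compute levels (Kahn BFS):
  sources (in-degree 0): A, D
  process A: level=0
    A->F: in-degree(F)=5, level(F)>=1
  process D: level=0
    D->B: in-degree(B)=1, level(B)>=1
    D->C: in-degree(C)=0, level(C)=1, enqueue
    D->F: in-degree(F)=4, level(F)>=1
    D->G: in-degree(G)=0, level(G)=1, enqueue
  process C: level=1
    C->B: in-degree(B)=0, level(B)=2, enqueue
    C->E: in-degree(E)=0, level(E)=2, enqueue
    C->F: in-degree(F)=3, level(F)>=2
  process G: level=1
    G->F: in-degree(F)=2, level(F)>=2
  process B: level=2
    B->F: in-degree(F)=1, level(F)>=3
  process E: level=2
    E->F: in-degree(F)=0, level(F)=3, enqueue
  process F: level=3
All levels: A:0, B:2, C:1, D:0, E:2, F:3, G:1

Answer: A:0, B:2, C:1, D:0, E:2, F:3, G:1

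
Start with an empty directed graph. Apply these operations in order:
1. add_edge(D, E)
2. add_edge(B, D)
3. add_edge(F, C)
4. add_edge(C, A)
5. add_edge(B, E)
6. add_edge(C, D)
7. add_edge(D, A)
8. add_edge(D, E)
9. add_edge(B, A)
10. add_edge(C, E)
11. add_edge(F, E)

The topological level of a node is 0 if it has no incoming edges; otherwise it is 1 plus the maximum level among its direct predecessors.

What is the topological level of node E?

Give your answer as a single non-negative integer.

Answer: 3

Derivation:
Op 1: add_edge(D, E). Edges now: 1
Op 2: add_edge(B, D). Edges now: 2
Op 3: add_edge(F, C). Edges now: 3
Op 4: add_edge(C, A). Edges now: 4
Op 5: add_edge(B, E). Edges now: 5
Op 6: add_edge(C, D). Edges now: 6
Op 7: add_edge(D, A). Edges now: 7
Op 8: add_edge(D, E) (duplicate, no change). Edges now: 7
Op 9: add_edge(B, A). Edges now: 8
Op 10: add_edge(C, E). Edges now: 9
Op 11: add_edge(F, E). Edges now: 10
Compute levels (Kahn BFS):
  sources (in-degree 0): B, F
  process B: level=0
    B->A: in-degree(A)=2, level(A)>=1
    B->D: in-degree(D)=1, level(D)>=1
    B->E: in-degree(E)=3, level(E)>=1
  process F: level=0
    F->C: in-degree(C)=0, level(C)=1, enqueue
    F->E: in-degree(E)=2, level(E)>=1
  process C: level=1
    C->A: in-degree(A)=1, level(A)>=2
    C->D: in-degree(D)=0, level(D)=2, enqueue
    C->E: in-degree(E)=1, level(E)>=2
  process D: level=2
    D->A: in-degree(A)=0, level(A)=3, enqueue
    D->E: in-degree(E)=0, level(E)=3, enqueue
  process A: level=3
  process E: level=3
All levels: A:3, B:0, C:1, D:2, E:3, F:0
level(E) = 3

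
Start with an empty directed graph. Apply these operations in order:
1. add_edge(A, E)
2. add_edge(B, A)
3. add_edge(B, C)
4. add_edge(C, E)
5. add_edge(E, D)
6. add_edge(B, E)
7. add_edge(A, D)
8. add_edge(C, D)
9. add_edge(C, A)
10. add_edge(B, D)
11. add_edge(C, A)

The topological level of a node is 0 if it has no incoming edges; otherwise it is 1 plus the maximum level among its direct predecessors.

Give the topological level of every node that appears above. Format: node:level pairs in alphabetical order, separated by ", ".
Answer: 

Op 1: add_edge(A, E). Edges now: 1
Op 2: add_edge(B, A). Edges now: 2
Op 3: add_edge(B, C). Edges now: 3
Op 4: add_edge(C, E). Edges now: 4
Op 5: add_edge(E, D). Edges now: 5
Op 6: add_edge(B, E). Edges now: 6
Op 7: add_edge(A, D). Edges now: 7
Op 8: add_edge(C, D). Edges now: 8
Op 9: add_edge(C, A). Edges now: 9
Op 10: add_edge(B, D). Edges now: 10
Op 11: add_edge(C, A) (duplicate, no change). Edges now: 10
Compute levels (Kahn BFS):
  sources (in-degree 0): B
  process B: level=0
    B->A: in-degree(A)=1, level(A)>=1
    B->C: in-degree(C)=0, level(C)=1, enqueue
    B->D: in-degree(D)=3, level(D)>=1
    B->E: in-degree(E)=2, level(E)>=1
  process C: level=1
    C->A: in-degree(A)=0, level(A)=2, enqueue
    C->D: in-degree(D)=2, level(D)>=2
    C->E: in-degree(E)=1, level(E)>=2
  process A: level=2
    A->D: in-degree(D)=1, level(D)>=3
    A->E: in-degree(E)=0, level(E)=3, enqueue
  process E: level=3
    E->D: in-degree(D)=0, level(D)=4, enqueue
  process D: level=4
All levels: A:2, B:0, C:1, D:4, E:3

Answer: A:2, B:0, C:1, D:4, E:3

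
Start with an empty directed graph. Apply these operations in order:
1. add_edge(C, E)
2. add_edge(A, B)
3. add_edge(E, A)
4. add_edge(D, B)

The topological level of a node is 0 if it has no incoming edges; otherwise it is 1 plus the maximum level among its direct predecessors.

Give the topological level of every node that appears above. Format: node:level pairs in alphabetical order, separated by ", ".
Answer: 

Op 1: add_edge(C, E). Edges now: 1
Op 2: add_edge(A, B). Edges now: 2
Op 3: add_edge(E, A). Edges now: 3
Op 4: add_edge(D, B). Edges now: 4
Compute levels (Kahn BFS):
  sources (in-degree 0): C, D
  process C: level=0
    C->E: in-degree(E)=0, level(E)=1, enqueue
  process D: level=0
    D->B: in-degree(B)=1, level(B)>=1
  process E: level=1
    E->A: in-degree(A)=0, level(A)=2, enqueue
  process A: level=2
    A->B: in-degree(B)=0, level(B)=3, enqueue
  process B: level=3
All levels: A:2, B:3, C:0, D:0, E:1

Answer: A:2, B:3, C:0, D:0, E:1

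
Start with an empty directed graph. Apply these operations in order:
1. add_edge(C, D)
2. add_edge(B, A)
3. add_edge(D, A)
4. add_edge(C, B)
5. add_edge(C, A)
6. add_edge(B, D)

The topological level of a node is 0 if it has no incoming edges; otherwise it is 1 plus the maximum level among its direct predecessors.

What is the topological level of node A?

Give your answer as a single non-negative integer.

Answer: 3

Derivation:
Op 1: add_edge(C, D). Edges now: 1
Op 2: add_edge(B, A). Edges now: 2
Op 3: add_edge(D, A). Edges now: 3
Op 4: add_edge(C, B). Edges now: 4
Op 5: add_edge(C, A). Edges now: 5
Op 6: add_edge(B, D). Edges now: 6
Compute levels (Kahn BFS):
  sources (in-degree 0): C
  process C: level=0
    C->A: in-degree(A)=2, level(A)>=1
    C->B: in-degree(B)=0, level(B)=1, enqueue
    C->D: in-degree(D)=1, level(D)>=1
  process B: level=1
    B->A: in-degree(A)=1, level(A)>=2
    B->D: in-degree(D)=0, level(D)=2, enqueue
  process D: level=2
    D->A: in-degree(A)=0, level(A)=3, enqueue
  process A: level=3
All levels: A:3, B:1, C:0, D:2
level(A) = 3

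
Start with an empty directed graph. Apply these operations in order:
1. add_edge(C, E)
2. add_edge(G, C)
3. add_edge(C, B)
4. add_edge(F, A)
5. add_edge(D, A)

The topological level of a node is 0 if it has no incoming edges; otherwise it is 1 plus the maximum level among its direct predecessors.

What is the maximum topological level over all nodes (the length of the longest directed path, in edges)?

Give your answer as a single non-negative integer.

Answer: 2

Derivation:
Op 1: add_edge(C, E). Edges now: 1
Op 2: add_edge(G, C). Edges now: 2
Op 3: add_edge(C, B). Edges now: 3
Op 4: add_edge(F, A). Edges now: 4
Op 5: add_edge(D, A). Edges now: 5
Compute levels (Kahn BFS):
  sources (in-degree 0): D, F, G
  process D: level=0
    D->A: in-degree(A)=1, level(A)>=1
  process F: level=0
    F->A: in-degree(A)=0, level(A)=1, enqueue
  process G: level=0
    G->C: in-degree(C)=0, level(C)=1, enqueue
  process A: level=1
  process C: level=1
    C->B: in-degree(B)=0, level(B)=2, enqueue
    C->E: in-degree(E)=0, level(E)=2, enqueue
  process B: level=2
  process E: level=2
All levels: A:1, B:2, C:1, D:0, E:2, F:0, G:0
max level = 2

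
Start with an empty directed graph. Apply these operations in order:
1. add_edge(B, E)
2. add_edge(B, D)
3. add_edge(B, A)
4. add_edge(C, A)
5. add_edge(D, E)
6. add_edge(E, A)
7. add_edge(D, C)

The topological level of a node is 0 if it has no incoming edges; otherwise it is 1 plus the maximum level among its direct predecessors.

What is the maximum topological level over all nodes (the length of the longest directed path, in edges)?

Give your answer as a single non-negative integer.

Answer: 3

Derivation:
Op 1: add_edge(B, E). Edges now: 1
Op 2: add_edge(B, D). Edges now: 2
Op 3: add_edge(B, A). Edges now: 3
Op 4: add_edge(C, A). Edges now: 4
Op 5: add_edge(D, E). Edges now: 5
Op 6: add_edge(E, A). Edges now: 6
Op 7: add_edge(D, C). Edges now: 7
Compute levels (Kahn BFS):
  sources (in-degree 0): B
  process B: level=0
    B->A: in-degree(A)=2, level(A)>=1
    B->D: in-degree(D)=0, level(D)=1, enqueue
    B->E: in-degree(E)=1, level(E)>=1
  process D: level=1
    D->C: in-degree(C)=0, level(C)=2, enqueue
    D->E: in-degree(E)=0, level(E)=2, enqueue
  process C: level=2
    C->A: in-degree(A)=1, level(A)>=3
  process E: level=2
    E->A: in-degree(A)=0, level(A)=3, enqueue
  process A: level=3
All levels: A:3, B:0, C:2, D:1, E:2
max level = 3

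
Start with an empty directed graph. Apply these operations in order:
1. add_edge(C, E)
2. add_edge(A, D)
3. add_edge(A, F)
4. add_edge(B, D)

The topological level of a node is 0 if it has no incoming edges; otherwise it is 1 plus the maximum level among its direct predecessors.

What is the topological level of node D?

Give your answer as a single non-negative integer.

Answer: 1

Derivation:
Op 1: add_edge(C, E). Edges now: 1
Op 2: add_edge(A, D). Edges now: 2
Op 3: add_edge(A, F). Edges now: 3
Op 4: add_edge(B, D). Edges now: 4
Compute levels (Kahn BFS):
  sources (in-degree 0): A, B, C
  process A: level=0
    A->D: in-degree(D)=1, level(D)>=1
    A->F: in-degree(F)=0, level(F)=1, enqueue
  process B: level=0
    B->D: in-degree(D)=0, level(D)=1, enqueue
  process C: level=0
    C->E: in-degree(E)=0, level(E)=1, enqueue
  process F: level=1
  process D: level=1
  process E: level=1
All levels: A:0, B:0, C:0, D:1, E:1, F:1
level(D) = 1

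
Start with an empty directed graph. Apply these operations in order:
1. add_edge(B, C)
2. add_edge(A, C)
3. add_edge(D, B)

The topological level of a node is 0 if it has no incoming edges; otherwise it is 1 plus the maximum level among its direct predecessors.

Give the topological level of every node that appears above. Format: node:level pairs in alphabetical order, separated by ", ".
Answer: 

Op 1: add_edge(B, C). Edges now: 1
Op 2: add_edge(A, C). Edges now: 2
Op 3: add_edge(D, B). Edges now: 3
Compute levels (Kahn BFS):
  sources (in-degree 0): A, D
  process A: level=0
    A->C: in-degree(C)=1, level(C)>=1
  process D: level=0
    D->B: in-degree(B)=0, level(B)=1, enqueue
  process B: level=1
    B->C: in-degree(C)=0, level(C)=2, enqueue
  process C: level=2
All levels: A:0, B:1, C:2, D:0

Answer: A:0, B:1, C:2, D:0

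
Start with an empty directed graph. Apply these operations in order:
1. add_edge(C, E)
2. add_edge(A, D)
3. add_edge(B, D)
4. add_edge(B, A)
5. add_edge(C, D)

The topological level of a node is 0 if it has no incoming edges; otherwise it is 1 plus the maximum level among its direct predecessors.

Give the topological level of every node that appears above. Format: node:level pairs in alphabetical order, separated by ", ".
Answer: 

Op 1: add_edge(C, E). Edges now: 1
Op 2: add_edge(A, D). Edges now: 2
Op 3: add_edge(B, D). Edges now: 3
Op 4: add_edge(B, A). Edges now: 4
Op 5: add_edge(C, D). Edges now: 5
Compute levels (Kahn BFS):
  sources (in-degree 0): B, C
  process B: level=0
    B->A: in-degree(A)=0, level(A)=1, enqueue
    B->D: in-degree(D)=2, level(D)>=1
  process C: level=0
    C->D: in-degree(D)=1, level(D)>=1
    C->E: in-degree(E)=0, level(E)=1, enqueue
  process A: level=1
    A->D: in-degree(D)=0, level(D)=2, enqueue
  process E: level=1
  process D: level=2
All levels: A:1, B:0, C:0, D:2, E:1

Answer: A:1, B:0, C:0, D:2, E:1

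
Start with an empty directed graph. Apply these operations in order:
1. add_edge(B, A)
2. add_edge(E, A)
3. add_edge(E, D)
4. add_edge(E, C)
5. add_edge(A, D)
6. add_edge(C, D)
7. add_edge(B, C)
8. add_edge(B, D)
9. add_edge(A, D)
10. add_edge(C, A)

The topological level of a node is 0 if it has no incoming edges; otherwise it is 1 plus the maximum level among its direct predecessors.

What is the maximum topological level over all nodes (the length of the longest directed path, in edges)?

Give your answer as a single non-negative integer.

Answer: 3

Derivation:
Op 1: add_edge(B, A). Edges now: 1
Op 2: add_edge(E, A). Edges now: 2
Op 3: add_edge(E, D). Edges now: 3
Op 4: add_edge(E, C). Edges now: 4
Op 5: add_edge(A, D). Edges now: 5
Op 6: add_edge(C, D). Edges now: 6
Op 7: add_edge(B, C). Edges now: 7
Op 8: add_edge(B, D). Edges now: 8
Op 9: add_edge(A, D) (duplicate, no change). Edges now: 8
Op 10: add_edge(C, A). Edges now: 9
Compute levels (Kahn BFS):
  sources (in-degree 0): B, E
  process B: level=0
    B->A: in-degree(A)=2, level(A)>=1
    B->C: in-degree(C)=1, level(C)>=1
    B->D: in-degree(D)=3, level(D)>=1
  process E: level=0
    E->A: in-degree(A)=1, level(A)>=1
    E->C: in-degree(C)=0, level(C)=1, enqueue
    E->D: in-degree(D)=2, level(D)>=1
  process C: level=1
    C->A: in-degree(A)=0, level(A)=2, enqueue
    C->D: in-degree(D)=1, level(D)>=2
  process A: level=2
    A->D: in-degree(D)=0, level(D)=3, enqueue
  process D: level=3
All levels: A:2, B:0, C:1, D:3, E:0
max level = 3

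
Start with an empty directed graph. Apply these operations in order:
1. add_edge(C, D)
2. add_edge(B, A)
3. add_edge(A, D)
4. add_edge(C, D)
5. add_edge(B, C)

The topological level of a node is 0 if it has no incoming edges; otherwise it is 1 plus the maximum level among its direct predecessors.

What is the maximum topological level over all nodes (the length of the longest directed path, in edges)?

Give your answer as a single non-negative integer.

Answer: 2

Derivation:
Op 1: add_edge(C, D). Edges now: 1
Op 2: add_edge(B, A). Edges now: 2
Op 3: add_edge(A, D). Edges now: 3
Op 4: add_edge(C, D) (duplicate, no change). Edges now: 3
Op 5: add_edge(B, C). Edges now: 4
Compute levels (Kahn BFS):
  sources (in-degree 0): B
  process B: level=0
    B->A: in-degree(A)=0, level(A)=1, enqueue
    B->C: in-degree(C)=0, level(C)=1, enqueue
  process A: level=1
    A->D: in-degree(D)=1, level(D)>=2
  process C: level=1
    C->D: in-degree(D)=0, level(D)=2, enqueue
  process D: level=2
All levels: A:1, B:0, C:1, D:2
max level = 2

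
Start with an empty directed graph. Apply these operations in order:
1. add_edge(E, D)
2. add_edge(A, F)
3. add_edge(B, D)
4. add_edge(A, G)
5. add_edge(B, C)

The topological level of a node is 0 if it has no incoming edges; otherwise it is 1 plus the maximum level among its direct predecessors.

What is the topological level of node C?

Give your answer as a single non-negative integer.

Answer: 1

Derivation:
Op 1: add_edge(E, D). Edges now: 1
Op 2: add_edge(A, F). Edges now: 2
Op 3: add_edge(B, D). Edges now: 3
Op 4: add_edge(A, G). Edges now: 4
Op 5: add_edge(B, C). Edges now: 5
Compute levels (Kahn BFS):
  sources (in-degree 0): A, B, E
  process A: level=0
    A->F: in-degree(F)=0, level(F)=1, enqueue
    A->G: in-degree(G)=0, level(G)=1, enqueue
  process B: level=0
    B->C: in-degree(C)=0, level(C)=1, enqueue
    B->D: in-degree(D)=1, level(D)>=1
  process E: level=0
    E->D: in-degree(D)=0, level(D)=1, enqueue
  process F: level=1
  process G: level=1
  process C: level=1
  process D: level=1
All levels: A:0, B:0, C:1, D:1, E:0, F:1, G:1
level(C) = 1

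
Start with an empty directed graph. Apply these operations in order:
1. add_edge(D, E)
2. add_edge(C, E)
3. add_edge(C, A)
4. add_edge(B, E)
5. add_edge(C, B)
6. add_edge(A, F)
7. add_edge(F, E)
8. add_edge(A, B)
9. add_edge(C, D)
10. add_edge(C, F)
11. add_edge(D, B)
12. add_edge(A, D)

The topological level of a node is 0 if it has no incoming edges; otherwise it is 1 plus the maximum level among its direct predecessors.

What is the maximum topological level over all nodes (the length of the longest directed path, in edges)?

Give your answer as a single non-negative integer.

Op 1: add_edge(D, E). Edges now: 1
Op 2: add_edge(C, E). Edges now: 2
Op 3: add_edge(C, A). Edges now: 3
Op 4: add_edge(B, E). Edges now: 4
Op 5: add_edge(C, B). Edges now: 5
Op 6: add_edge(A, F). Edges now: 6
Op 7: add_edge(F, E). Edges now: 7
Op 8: add_edge(A, B). Edges now: 8
Op 9: add_edge(C, D). Edges now: 9
Op 10: add_edge(C, F). Edges now: 10
Op 11: add_edge(D, B). Edges now: 11
Op 12: add_edge(A, D). Edges now: 12
Compute levels (Kahn BFS):
  sources (in-degree 0): C
  process C: level=0
    C->A: in-degree(A)=0, level(A)=1, enqueue
    C->B: in-degree(B)=2, level(B)>=1
    C->D: in-degree(D)=1, level(D)>=1
    C->E: in-degree(E)=3, level(E)>=1
    C->F: in-degree(F)=1, level(F)>=1
  process A: level=1
    A->B: in-degree(B)=1, level(B)>=2
    A->D: in-degree(D)=0, level(D)=2, enqueue
    A->F: in-degree(F)=0, level(F)=2, enqueue
  process D: level=2
    D->B: in-degree(B)=0, level(B)=3, enqueue
    D->E: in-degree(E)=2, level(E)>=3
  process F: level=2
    F->E: in-degree(E)=1, level(E)>=3
  process B: level=3
    B->E: in-degree(E)=0, level(E)=4, enqueue
  process E: level=4
All levels: A:1, B:3, C:0, D:2, E:4, F:2
max level = 4

Answer: 4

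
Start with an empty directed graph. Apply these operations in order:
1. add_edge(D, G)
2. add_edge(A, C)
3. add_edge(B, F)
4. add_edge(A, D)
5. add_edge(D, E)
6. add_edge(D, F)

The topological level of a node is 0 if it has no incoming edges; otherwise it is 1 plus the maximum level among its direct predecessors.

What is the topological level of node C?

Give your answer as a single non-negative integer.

Answer: 1

Derivation:
Op 1: add_edge(D, G). Edges now: 1
Op 2: add_edge(A, C). Edges now: 2
Op 3: add_edge(B, F). Edges now: 3
Op 4: add_edge(A, D). Edges now: 4
Op 5: add_edge(D, E). Edges now: 5
Op 6: add_edge(D, F). Edges now: 6
Compute levels (Kahn BFS):
  sources (in-degree 0): A, B
  process A: level=0
    A->C: in-degree(C)=0, level(C)=1, enqueue
    A->D: in-degree(D)=0, level(D)=1, enqueue
  process B: level=0
    B->F: in-degree(F)=1, level(F)>=1
  process C: level=1
  process D: level=1
    D->E: in-degree(E)=0, level(E)=2, enqueue
    D->F: in-degree(F)=0, level(F)=2, enqueue
    D->G: in-degree(G)=0, level(G)=2, enqueue
  process E: level=2
  process F: level=2
  process G: level=2
All levels: A:0, B:0, C:1, D:1, E:2, F:2, G:2
level(C) = 1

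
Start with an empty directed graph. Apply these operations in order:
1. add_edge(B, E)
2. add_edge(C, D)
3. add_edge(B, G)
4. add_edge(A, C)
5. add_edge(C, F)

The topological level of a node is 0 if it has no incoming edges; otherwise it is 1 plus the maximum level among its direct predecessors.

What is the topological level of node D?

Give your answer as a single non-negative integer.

Op 1: add_edge(B, E). Edges now: 1
Op 2: add_edge(C, D). Edges now: 2
Op 3: add_edge(B, G). Edges now: 3
Op 4: add_edge(A, C). Edges now: 4
Op 5: add_edge(C, F). Edges now: 5
Compute levels (Kahn BFS):
  sources (in-degree 0): A, B
  process A: level=0
    A->C: in-degree(C)=0, level(C)=1, enqueue
  process B: level=0
    B->E: in-degree(E)=0, level(E)=1, enqueue
    B->G: in-degree(G)=0, level(G)=1, enqueue
  process C: level=1
    C->D: in-degree(D)=0, level(D)=2, enqueue
    C->F: in-degree(F)=0, level(F)=2, enqueue
  process E: level=1
  process G: level=1
  process D: level=2
  process F: level=2
All levels: A:0, B:0, C:1, D:2, E:1, F:2, G:1
level(D) = 2

Answer: 2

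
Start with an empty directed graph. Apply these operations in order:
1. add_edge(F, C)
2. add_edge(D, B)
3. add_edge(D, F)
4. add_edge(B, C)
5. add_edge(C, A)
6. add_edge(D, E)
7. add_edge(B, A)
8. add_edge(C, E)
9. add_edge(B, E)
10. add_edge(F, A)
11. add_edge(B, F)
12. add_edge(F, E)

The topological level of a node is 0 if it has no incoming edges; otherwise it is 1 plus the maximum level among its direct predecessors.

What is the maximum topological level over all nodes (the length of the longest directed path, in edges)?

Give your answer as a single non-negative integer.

Answer: 4

Derivation:
Op 1: add_edge(F, C). Edges now: 1
Op 2: add_edge(D, B). Edges now: 2
Op 3: add_edge(D, F). Edges now: 3
Op 4: add_edge(B, C). Edges now: 4
Op 5: add_edge(C, A). Edges now: 5
Op 6: add_edge(D, E). Edges now: 6
Op 7: add_edge(B, A). Edges now: 7
Op 8: add_edge(C, E). Edges now: 8
Op 9: add_edge(B, E). Edges now: 9
Op 10: add_edge(F, A). Edges now: 10
Op 11: add_edge(B, F). Edges now: 11
Op 12: add_edge(F, E). Edges now: 12
Compute levels (Kahn BFS):
  sources (in-degree 0): D
  process D: level=0
    D->B: in-degree(B)=0, level(B)=1, enqueue
    D->E: in-degree(E)=3, level(E)>=1
    D->F: in-degree(F)=1, level(F)>=1
  process B: level=1
    B->A: in-degree(A)=2, level(A)>=2
    B->C: in-degree(C)=1, level(C)>=2
    B->E: in-degree(E)=2, level(E)>=2
    B->F: in-degree(F)=0, level(F)=2, enqueue
  process F: level=2
    F->A: in-degree(A)=1, level(A)>=3
    F->C: in-degree(C)=0, level(C)=3, enqueue
    F->E: in-degree(E)=1, level(E)>=3
  process C: level=3
    C->A: in-degree(A)=0, level(A)=4, enqueue
    C->E: in-degree(E)=0, level(E)=4, enqueue
  process A: level=4
  process E: level=4
All levels: A:4, B:1, C:3, D:0, E:4, F:2
max level = 4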